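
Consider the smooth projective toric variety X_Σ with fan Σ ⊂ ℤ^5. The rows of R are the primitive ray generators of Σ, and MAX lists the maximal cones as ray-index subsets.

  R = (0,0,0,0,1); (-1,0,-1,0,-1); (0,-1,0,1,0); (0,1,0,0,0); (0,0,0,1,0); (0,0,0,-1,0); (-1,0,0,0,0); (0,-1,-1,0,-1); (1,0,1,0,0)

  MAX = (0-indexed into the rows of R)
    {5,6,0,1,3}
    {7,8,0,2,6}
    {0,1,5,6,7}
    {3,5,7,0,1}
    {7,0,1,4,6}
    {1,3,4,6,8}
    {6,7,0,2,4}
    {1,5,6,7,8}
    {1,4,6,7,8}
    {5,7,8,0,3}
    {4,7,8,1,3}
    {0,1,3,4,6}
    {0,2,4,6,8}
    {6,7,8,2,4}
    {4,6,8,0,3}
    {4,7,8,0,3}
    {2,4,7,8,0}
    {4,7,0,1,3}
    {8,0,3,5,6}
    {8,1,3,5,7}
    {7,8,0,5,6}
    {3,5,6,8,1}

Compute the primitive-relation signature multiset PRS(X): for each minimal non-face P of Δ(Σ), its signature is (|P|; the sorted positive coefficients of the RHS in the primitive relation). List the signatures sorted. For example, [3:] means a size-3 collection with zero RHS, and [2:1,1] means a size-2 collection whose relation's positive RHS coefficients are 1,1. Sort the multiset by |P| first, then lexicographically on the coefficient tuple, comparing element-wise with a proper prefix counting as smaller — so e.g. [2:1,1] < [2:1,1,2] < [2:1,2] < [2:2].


|primitive collections| = 7. Relations:

  P={4,5}:  v_{4} + v_{5} = 0  ⟹  sig = [2:]
  P={2,3}:  v_{2} + v_{3} = v_{4}  ⟹  sig = [2:1]
  P={1,2}:  v_{1} + v_{2} = v_{4} + v_{6} + v_{7}  ⟹  sig = [2:1,1,1]
  P={2,5}:  v_{2} + v_{5} = v_{0} + v_{6} + v_{7} + v_{8}  ⟹  sig = [2:1,1,1,1]
  P={0,1,8}:  v_{0} + v_{1} + v_{8} = 0  ⟹  sig = [3:]
  P={3,6,7}:  v_{3} + v_{6} + v_{7} = v_{1}  ⟹  sig = [3:1]
  P={0,4,6,7,8}:  v_{0} + v_{4} + v_{6} + v_{7} + v_{8} = v_{2}  ⟹  sig = [5:1]

Sorted signature multiset PRS(X):
[[2:], [2:1], [2:1,1,1], [2:1,1,1,1], [3:], [3:1], [5:1]]


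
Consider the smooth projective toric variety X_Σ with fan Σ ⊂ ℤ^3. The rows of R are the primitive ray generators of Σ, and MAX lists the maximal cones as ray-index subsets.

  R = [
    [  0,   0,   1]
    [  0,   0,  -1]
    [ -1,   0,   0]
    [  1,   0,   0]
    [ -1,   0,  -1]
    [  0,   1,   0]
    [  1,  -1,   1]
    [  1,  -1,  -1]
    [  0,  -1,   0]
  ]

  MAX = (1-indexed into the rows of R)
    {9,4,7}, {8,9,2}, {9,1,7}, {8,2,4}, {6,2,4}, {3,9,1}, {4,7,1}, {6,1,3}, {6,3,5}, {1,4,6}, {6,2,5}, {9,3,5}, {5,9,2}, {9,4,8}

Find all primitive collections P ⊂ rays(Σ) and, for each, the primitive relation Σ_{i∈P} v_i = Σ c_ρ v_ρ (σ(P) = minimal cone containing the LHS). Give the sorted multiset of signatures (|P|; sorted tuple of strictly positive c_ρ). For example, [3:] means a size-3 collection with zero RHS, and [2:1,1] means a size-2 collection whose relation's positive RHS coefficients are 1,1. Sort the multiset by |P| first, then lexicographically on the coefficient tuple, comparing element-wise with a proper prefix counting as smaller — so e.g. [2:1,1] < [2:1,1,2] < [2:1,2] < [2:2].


17 collections generate NE(X_Σ); each relation:

  {1,2}:  v_{1} + v_{2} = 0  ⇒ sig = [2:]
  {3,4}:  v_{3} + v_{4} = 0  ⇒ sig = [2:]
  {6,9}:  v_{6} + v_{9} = 0  ⇒ sig = [2:]
  {1,5}:  v_{1} + v_{5} = v_{3}  ⇒ sig = [2:1]
  {2,3}:  v_{2} + v_{3} = v_{5}  ⇒ sig = [2:1]
  {4,5}:  v_{4} + v_{5} = v_{2}  ⇒ sig = [2:1]
  {5,7}:  v_{5} + v_{7} = v_{9}  ⇒ sig = [2:1]
  {1,8}:  v_{1} + v_{8} = v_{4} + v_{9}  ⇒ sig = [2:1,1]
  {2,7}:  v_{2} + v_{7} = v_{4} + v_{9}  ⇒ sig = [2:1,1]
  {3,7}:  v_{3} + v_{7} = v_{1} + v_{9}  ⇒ sig = [2:1,1]
  {3,8}:  v_{3} + v_{8} = v_{2} + v_{9}  ⇒ sig = [2:1,1]
  {6,7}:  v_{6} + v_{7} = v_{1} + v_{4}  ⇒ sig = [2:1,1]
  {6,8}:  v_{6} + v_{8} = v_{2} + v_{4}  ⇒ sig = [2:1,1]
  {5,8}:  v_{5} + v_{8} = 2·v_{2} + v_{9}  ⇒ sig = [2:1,2]
  {7,8}:  v_{7} + v_{8} = 2·v_{4} + 2·v_{9}  ⇒ sig = [2:2,2]
  {1,4,9}:  v_{1} + v_{4} + v_{9} = v_{7}  ⇒ sig = [3:1]
  {2,4,9}:  v_{2} + v_{4} + v_{9} = v_{8}  ⇒ sig = [3:1]

Hence PRS(X_Σ) =
[[2:], [2:], [2:], [2:1], [2:1], [2:1], [2:1], [2:1,1], [2:1,1], [2:1,1], [2:1,1], [2:1,1], [2:1,1], [2:1,2], [2:2,2], [3:1], [3:1]]


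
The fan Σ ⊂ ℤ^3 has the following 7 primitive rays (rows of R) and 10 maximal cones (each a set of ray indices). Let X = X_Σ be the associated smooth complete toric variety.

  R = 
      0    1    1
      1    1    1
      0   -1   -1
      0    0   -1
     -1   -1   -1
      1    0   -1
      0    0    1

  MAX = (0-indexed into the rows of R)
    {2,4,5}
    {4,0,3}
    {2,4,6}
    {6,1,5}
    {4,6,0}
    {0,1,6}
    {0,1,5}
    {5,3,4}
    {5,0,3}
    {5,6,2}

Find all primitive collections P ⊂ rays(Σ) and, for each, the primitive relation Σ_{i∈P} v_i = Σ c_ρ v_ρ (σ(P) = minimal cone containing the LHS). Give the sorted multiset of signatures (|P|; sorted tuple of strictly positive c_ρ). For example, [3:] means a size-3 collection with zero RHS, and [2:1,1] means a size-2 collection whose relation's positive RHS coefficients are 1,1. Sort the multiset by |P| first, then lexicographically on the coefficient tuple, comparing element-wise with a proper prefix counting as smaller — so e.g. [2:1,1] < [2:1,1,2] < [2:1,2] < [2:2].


Primitive collections (9):

  {0,2}:  v_{0} + v_{2} = 0 ; sig = [2:]
  {1,4}:  v_{1} + v_{4} = 0 ; sig = [2:]
  {3,6}:  v_{3} + v_{6} = 0 ; sig = [2:]
  {1,2}:  v_{1} + v_{2} = v_{5} + v_{6} ; sig = [2:1,1]
  {1,3}:  v_{1} + v_{3} = v_{0} + v_{5} ; sig = [2:1,1]
  {2,3}:  v_{2} + v_{3} = v_{4} + v_{5} ; sig = [2:1,1]
  {0,4,5}:  v_{0} + v_{4} + v_{5} = v_{3} ; sig = [3:1]
  {0,5,6}:  v_{0} + v_{5} + v_{6} = v_{1} ; sig = [3:1]
  {4,5,6}:  v_{4} + v_{5} + v_{6} = v_{2} ; sig = [3:1]

Hence PRS(X_Σ) =
{ [2:] ×3,  [2:1,1] ×3,  [3:1] ×3 }


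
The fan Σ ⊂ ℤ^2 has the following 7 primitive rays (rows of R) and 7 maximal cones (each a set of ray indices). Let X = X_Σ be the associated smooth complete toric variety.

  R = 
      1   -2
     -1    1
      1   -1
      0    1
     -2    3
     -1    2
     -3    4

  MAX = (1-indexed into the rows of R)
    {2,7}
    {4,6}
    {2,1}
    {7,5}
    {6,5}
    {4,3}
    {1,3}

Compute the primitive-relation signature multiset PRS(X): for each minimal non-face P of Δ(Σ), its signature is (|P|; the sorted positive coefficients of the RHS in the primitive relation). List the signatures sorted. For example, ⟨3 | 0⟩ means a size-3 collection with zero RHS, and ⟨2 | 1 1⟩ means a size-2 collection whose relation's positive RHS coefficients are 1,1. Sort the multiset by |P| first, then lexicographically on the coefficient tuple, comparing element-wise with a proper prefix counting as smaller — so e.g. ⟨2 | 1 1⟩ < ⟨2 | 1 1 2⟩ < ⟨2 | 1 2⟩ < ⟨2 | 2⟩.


The 14 primitive collections of Σ (r=7, n=2):

  P = {1,6}:  v_{1} + v_{6} = 0 ; sig = ⟨2 | 0⟩
  P = {2,3}:  v_{2} + v_{3} = 0 ; sig = ⟨2 | 0⟩
  P = {1,4}:  v_{1} + v_{4} = v_{3} ; sig = ⟨2 | 1⟩
  P = {1,5}:  v_{1} + v_{5} = v_{2} ; sig = ⟨2 | 1⟩
  P = {2,4}:  v_{2} + v_{4} = v_{6} ; sig = ⟨2 | 1⟩
  P = {2,5}:  v_{2} + v_{5} = v_{7} ; sig = ⟨2 | 1⟩
  P = {2,6}:  v_{2} + v_{6} = v_{5} ; sig = ⟨2 | 1⟩
  P = {3,5}:  v_{3} + v_{5} = v_{6} ; sig = ⟨2 | 1⟩
  P = {3,6}:  v_{3} + v_{6} = v_{4} ; sig = ⟨2 | 1⟩
  P = {3,7}:  v_{3} + v_{7} = v_{5} ; sig = ⟨2 | 1⟩
  P = {4,7}:  v_{4} + v_{7} = v_{5} + v_{6} ; sig = ⟨2 | 1 1⟩
  P = {1,7}:  v_{1} + v_{7} = 2·v_{2} ; sig = ⟨2 | 2⟩
  P = {4,5}:  v_{4} + v_{5} = 2·v_{6} ; sig = ⟨2 | 2⟩
  P = {6,7}:  v_{6} + v_{7} = 2·v_{5} ; sig = ⟨2 | 2⟩

so the primitive-relation signature multiset is
    ⟨2 | 0⟩
    ⟨2 | 0⟩
    ⟨2 | 1⟩
    ⟨2 | 1⟩
    ⟨2 | 1⟩
    ⟨2 | 1⟩
    ⟨2 | 1⟩
    ⟨2 | 1⟩
    ⟨2 | 1⟩
    ⟨2 | 1⟩
    ⟨2 | 1 1⟩
    ⟨2 | 2⟩
    ⟨2 | 2⟩
    ⟨2 | 2⟩


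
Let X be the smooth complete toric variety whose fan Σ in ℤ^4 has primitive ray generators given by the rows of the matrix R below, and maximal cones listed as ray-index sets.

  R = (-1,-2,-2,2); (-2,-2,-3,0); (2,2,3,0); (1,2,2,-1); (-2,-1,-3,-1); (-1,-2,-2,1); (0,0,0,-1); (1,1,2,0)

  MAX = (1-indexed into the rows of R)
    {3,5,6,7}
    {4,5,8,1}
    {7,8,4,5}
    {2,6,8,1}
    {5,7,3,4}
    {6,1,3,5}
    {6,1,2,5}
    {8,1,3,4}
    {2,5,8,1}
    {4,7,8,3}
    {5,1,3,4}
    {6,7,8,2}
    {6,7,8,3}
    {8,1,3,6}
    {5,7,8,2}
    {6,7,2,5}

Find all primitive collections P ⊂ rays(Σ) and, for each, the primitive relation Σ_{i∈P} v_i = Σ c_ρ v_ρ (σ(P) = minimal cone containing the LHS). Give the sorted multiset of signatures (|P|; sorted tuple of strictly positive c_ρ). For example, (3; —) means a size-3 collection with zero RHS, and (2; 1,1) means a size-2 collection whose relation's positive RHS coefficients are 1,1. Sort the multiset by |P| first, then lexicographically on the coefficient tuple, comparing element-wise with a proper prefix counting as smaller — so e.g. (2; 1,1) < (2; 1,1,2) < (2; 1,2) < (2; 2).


Δ(Σ) — 8 vertices, 6 min non-faces:

  {2,3}:  v_{2} + v_{3} = 0 — sig = (2; —)
  {4,6}:  v_{4} + v_{6} = 0 — sig = (2; —)
  {1,7}:  v_{1} + v_{7} = v_{6} — sig = (2; 1)
  {2,4}:  v_{2} + v_{4} = v_{5} + v_{8} — sig = (2; 1,1)
  {3,5,8}:  v_{3} + v_{5} + v_{8} = v_{4} — sig = (3; 1)
  {5,6,8}:  v_{5} + v_{6} + v_{8} = v_{2} — sig = (3; 1)

so the primitive-relation signature multiset is
[(2; —), (2; —), (2; 1), (2; 1,1), (3; 1), (3; 1)]


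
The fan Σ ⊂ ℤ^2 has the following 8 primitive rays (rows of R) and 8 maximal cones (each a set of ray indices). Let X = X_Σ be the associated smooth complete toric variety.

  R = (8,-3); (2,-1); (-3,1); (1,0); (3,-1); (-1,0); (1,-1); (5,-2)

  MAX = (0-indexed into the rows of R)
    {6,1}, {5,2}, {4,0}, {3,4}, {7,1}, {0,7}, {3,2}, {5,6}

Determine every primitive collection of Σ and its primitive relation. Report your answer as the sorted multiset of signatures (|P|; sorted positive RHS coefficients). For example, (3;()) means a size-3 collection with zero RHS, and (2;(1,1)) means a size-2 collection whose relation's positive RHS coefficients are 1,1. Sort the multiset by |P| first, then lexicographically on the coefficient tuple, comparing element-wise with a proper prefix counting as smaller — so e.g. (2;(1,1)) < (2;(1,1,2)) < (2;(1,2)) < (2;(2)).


20 minimal non-faces of Δ(Σ) (on 8 rays):

  • {2,4}:  v_{2} + v_{4} = 0  so sig = (2;())
  • {3,5}:  v_{3} + v_{5} = 0  so sig = (2;())
  • {0,2}:  v_{0} + v_{2} = v_{7}  so sig = (2;(1))
  • {1,2}:  v_{1} + v_{2} = v_{5}  so sig = (2;(1))
  • {1,3}:  v_{1} + v_{3} = v_{4}  so sig = (2;(1))
  • {1,4}:  v_{1} + v_{4} = v_{7}  so sig = (2;(1))
  • {1,5}:  v_{1} + v_{5} = v_{6}  so sig = (2;(1))
  • {2,7}:  v_{2} + v_{7} = v_{1}  so sig = (2;(1))
  • {3,6}:  v_{3} + v_{6} = v_{1}  so sig = (2;(1))
  • {4,5}:  v_{4} + v_{5} = v_{1}  so sig = (2;(1))
  • {4,7}:  v_{4} + v_{7} = v_{0}  so sig = (2;(1))
  • {0,5}:  v_{0} + v_{5} = v_{1} + v_{7}  so sig = (2;(1,1))
  • {0,6}:  v_{0} + v_{6} = 2·v_{1} + v_{7}  so sig = (2;(1,2))
  • {0,1}:  v_{0} + v_{1} = 2·v_{7}  so sig = (2;(2))
  • {2,6}:  v_{2} + v_{6} = 2·v_{5}  so sig = (2;(2))
  • {3,7}:  v_{3} + v_{7} = 2·v_{4}  so sig = (2;(2))
  • {4,6}:  v_{4} + v_{6} = 2·v_{1}  so sig = (2;(2))
  • {5,7}:  v_{5} + v_{7} = 2·v_{1}  so sig = (2;(2))
  • {0,3}:  v_{0} + v_{3} = 3·v_{4}  so sig = (2;(3))
  • {6,7}:  v_{6} + v_{7} = 3·v_{1}  so sig = (2;(3))

Hence PRS(X_Σ) =
[(2;()), (2;()), (2;(1)), (2;(1)), (2;(1)), (2;(1)), (2;(1)), (2;(1)), (2;(1)), (2;(1)), (2;(1)), (2;(1,1)), (2;(1,2)), (2;(2)), (2;(2)), (2;(2)), (2;(2)), (2;(2)), (2;(3)), (2;(3))]


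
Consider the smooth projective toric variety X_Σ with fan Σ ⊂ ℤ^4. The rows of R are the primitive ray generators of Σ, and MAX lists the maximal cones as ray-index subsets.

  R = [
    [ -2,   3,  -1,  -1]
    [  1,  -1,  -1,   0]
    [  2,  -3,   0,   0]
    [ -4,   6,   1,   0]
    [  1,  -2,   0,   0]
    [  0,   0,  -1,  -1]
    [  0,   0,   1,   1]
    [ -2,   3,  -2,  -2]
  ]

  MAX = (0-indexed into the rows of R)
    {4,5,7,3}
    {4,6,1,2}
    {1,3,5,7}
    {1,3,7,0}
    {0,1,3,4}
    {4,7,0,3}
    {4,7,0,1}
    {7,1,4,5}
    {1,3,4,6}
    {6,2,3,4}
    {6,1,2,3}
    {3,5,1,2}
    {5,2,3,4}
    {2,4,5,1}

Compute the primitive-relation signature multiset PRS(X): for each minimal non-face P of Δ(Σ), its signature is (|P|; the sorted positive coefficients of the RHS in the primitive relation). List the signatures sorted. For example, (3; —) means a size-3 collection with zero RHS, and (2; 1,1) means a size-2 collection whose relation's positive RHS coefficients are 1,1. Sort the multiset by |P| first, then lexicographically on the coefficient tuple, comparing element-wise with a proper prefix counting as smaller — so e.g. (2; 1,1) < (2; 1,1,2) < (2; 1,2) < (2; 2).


Primitive collections (9):

  {5,6}:  v_{5} + v_{6} = 0  →  sig = (2; —)
  {0,2}:  v_{0} + v_{2} = v_{5}  →  sig = (2; 1)
  {0,5}:  v_{0} + v_{5} = v_{7}  →  sig = (2; 1)
  {6,7}:  v_{6} + v_{7} = v_{0}  →  sig = (2; 1)
  {0,6}:  v_{0} + v_{6} = v_{1} + v_{3} + v_{4}  →  sig = (2; 1,1,1)
  {2,7}:  v_{2} + v_{7} = 2·v_{5}  →  sig = (2; 2)
  {1,2,3,4}:  v_{1} + v_{2} + v_{3} + v_{4} = 0  →  sig = (4; —)
  {1,3,4,5}:  v_{1} + v_{3} + v_{4} + v_{5} = v_{0}  →  sig = (4; 1)
  {1,3,4,7}:  v_{1} + v_{3} + v_{4} + v_{7} = 2·v_{0}  →  sig = (4; 2)

Hence PRS(X_Σ) =
{ (2; —),  (2; 1) ×3,  (2; 1,1,1),  (2; 2),  (4; —),  (4; 1),  (4; 2) }


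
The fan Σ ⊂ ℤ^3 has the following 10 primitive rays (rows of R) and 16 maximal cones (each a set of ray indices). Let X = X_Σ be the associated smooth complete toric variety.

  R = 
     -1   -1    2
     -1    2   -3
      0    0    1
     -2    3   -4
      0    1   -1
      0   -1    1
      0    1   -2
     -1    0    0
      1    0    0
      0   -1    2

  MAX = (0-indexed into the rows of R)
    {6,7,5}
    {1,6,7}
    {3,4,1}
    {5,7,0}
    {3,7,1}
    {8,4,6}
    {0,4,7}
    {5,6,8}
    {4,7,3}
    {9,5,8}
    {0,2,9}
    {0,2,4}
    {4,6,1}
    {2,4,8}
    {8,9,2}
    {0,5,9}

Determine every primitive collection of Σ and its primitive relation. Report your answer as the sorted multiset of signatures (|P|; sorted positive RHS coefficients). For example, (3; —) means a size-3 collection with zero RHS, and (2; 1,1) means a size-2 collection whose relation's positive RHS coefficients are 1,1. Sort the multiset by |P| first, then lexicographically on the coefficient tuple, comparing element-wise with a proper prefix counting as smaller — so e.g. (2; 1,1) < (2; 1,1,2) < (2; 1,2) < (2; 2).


Primitive collections (23):

  • {4,5}:  v_{4} + v_{5} = 0  so sig = (2; —)
  • {6,9}:  v_{6} + v_{9} = 0  so sig = (2; —)
  • {7,8}:  v_{7} + v_{8} = 0  so sig = (2; —)
  • {0,6}:  v_{0} + v_{6} = v_{7}  so sig = (2; 1)
  • {0,8}:  v_{0} + v_{8} = v_{9}  so sig = (2; 1)
  • {2,5}:  v_{2} + v_{5} = v_{9}  so sig = (2; 1)
  • {2,6}:  v_{2} + v_{6} = v_{4}  so sig = (2; 1)
  • {4,9}:  v_{4} + v_{9} = v_{2}  so sig = (2; 1)
  • {7,9}:  v_{7} + v_{9} = v_{0}  so sig = (2; 1)
  • {1,5}:  v_{1} + v_{5} = v_{6} + v_{7}  so sig = (2; 1,1)
  • {1,8}:  v_{1} + v_{8} = v_{4} + v_{6}  so sig = (2; 1,1)
  • {1,9}:  v_{1} + v_{9} = v_{4} + v_{7}  so sig = (2; 1,1)
  • {2,7}:  v_{2} + v_{7} = v_{0} + v_{4}  so sig = (2; 1,1)
  • {3,5}:  v_{3} + v_{5} = v_{1} + v_{7}  so sig = (2; 1,1)
  • {3,8}:  v_{3} + v_{8} = v_{1} + v_{4}  so sig = (2; 1,1)
  • {0,1}:  v_{0} + v_{1} = v_{4} + 2·v_{7}  so sig = (2; 1,2)
  • {1,2}:  v_{1} + v_{2} = 2·v_{4} + v_{7}  so sig = (2; 1,2)
  • {3,6}:  v_{3} + v_{6} = 2·v_{1}  so sig = (2; 2)
  • {3,9}:  v_{3} + v_{9} = 2·v_{4} + 2·v_{7}  so sig = (2; 2,2)
  • {0,3}:  v_{0} + v_{3} = 2·v_{4} + 3·v_{7}  so sig = (2; 2,3)
  • {2,3}:  v_{2} + v_{3} = 3·v_{4} + 2·v_{7}  so sig = (2; 2,3)
  • {1,4,7}:  v_{1} + v_{4} + v_{7} = v_{3}  so sig = (3; 1)
  • {4,6,7}:  v_{4} + v_{6} + v_{7} = v_{1}  so sig = (3; 1)

so the primitive-relation signature multiset is
    (2; —)
    (2; —)
    (2; —)
    (2; 1)
    (2; 1)
    (2; 1)
    (2; 1)
    (2; 1)
    (2; 1)
    (2; 1,1)
    (2; 1,1)
    (2; 1,1)
    (2; 1,1)
    (2; 1,1)
    (2; 1,1)
    (2; 1,2)
    (2; 1,2)
    (2; 2)
    (2; 2,2)
    (2; 2,3)
    (2; 2,3)
    (3; 1)
    (3; 1)


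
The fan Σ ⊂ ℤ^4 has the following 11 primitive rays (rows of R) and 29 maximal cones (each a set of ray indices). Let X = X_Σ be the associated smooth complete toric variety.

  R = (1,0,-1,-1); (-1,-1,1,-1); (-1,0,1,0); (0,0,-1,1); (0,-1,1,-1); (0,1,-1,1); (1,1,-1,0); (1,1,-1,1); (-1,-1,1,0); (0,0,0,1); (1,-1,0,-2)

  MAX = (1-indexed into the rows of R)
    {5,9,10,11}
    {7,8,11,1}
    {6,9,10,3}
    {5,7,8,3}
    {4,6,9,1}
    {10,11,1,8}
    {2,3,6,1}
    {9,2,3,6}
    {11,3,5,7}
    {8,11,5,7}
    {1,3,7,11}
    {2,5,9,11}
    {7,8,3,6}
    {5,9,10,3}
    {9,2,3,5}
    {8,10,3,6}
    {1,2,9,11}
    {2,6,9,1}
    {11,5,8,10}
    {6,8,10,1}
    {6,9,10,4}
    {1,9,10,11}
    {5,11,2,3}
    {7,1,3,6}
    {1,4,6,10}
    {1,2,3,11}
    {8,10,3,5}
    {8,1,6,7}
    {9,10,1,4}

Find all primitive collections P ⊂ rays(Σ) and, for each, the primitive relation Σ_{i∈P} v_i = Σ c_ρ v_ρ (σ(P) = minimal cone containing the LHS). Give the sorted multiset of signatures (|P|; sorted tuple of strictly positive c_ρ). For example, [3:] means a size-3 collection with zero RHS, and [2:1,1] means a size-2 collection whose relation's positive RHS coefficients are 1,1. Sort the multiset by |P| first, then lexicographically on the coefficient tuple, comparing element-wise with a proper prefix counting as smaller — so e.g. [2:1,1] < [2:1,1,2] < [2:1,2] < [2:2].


22 minimal non-faces of Δ(Σ) (on 11 rays):

  P={2,8}:  v_{2} + v_{8} = 0  ⇒ sig = [2:]
  P={5,6}:  v_{5} + v_{6} = 0  ⇒ sig = [2:]
  P={7,9}:  v_{7} + v_{9} = 0  ⇒ sig = [2:]
  P={1,5}:  v_{1} + v_{5} = v_{11}  ⇒ sig = [2:1]
  P={2,10}:  v_{2} + v_{10} = v_{9}  ⇒ sig = [2:1]
  P={6,11}:  v_{6} + v_{11} = v_{1}  ⇒ sig = [2:1]
  P={7,10}:  v_{7} + v_{10} = v_{8}  ⇒ sig = [2:1]
  P={8,9}:  v_{8} + v_{9} = v_{10}  ⇒ sig = [2:1]
  P={2,7}:  v_{2} + v_{7} = v_{1} + v_{3}  ⇒ sig = [2:1,1]
  P={3,4}:  v_{3} + v_{4} = v_{6} + v_{9}  ⇒ sig = [2:1,1]
  P={4,5}:  v_{4} + v_{5} = v_{1} + v_{9} + v_{10}  ⇒ sig = [2:1,1,1]
  P={4,7}:  v_{4} + v_{7} = v_{1} + v_{6} + v_{10}  ⇒ sig = [2:1,1,1]
  P={2,4}:  v_{2} + v_{4} = v_{1} + v_{6} + 2·v_{9}  ⇒ sig = [2:1,1,2]
  P={4,8}:  v_{4} + v_{8} = v_{1} + v_{6} + 2·v_{10}  ⇒ sig = [2:1,1,2]
  P={4,11}:  v_{4} + v_{11} = 2·v_{1} + v_{9} + v_{10}  ⇒ sig = [2:1,1,2]
  P={1,3,10}:  v_{1} + v_{3} + v_{10} = 0  ⇒ sig = [3:]
  P={1,3,8}:  v_{1} + v_{3} + v_{8} = v_{7}  ⇒ sig = [3:1]
  P={1,3,9}:  v_{1} + v_{3} + v_{9} = v_{2}  ⇒ sig = [3:1]
  P={3,10,11}:  v_{3} + v_{10} + v_{11} = v_{5}  ⇒ sig = [3:1]
  P={3,8,11}:  v_{3} + v_{8} + v_{11} = v_{5} + v_{7}  ⇒ sig = [3:1,1]
  P={3,9,11}:  v_{3} + v_{9} + v_{11} = v_{2} + v_{5}  ⇒ sig = [3:1,1]
  P={1,6,9,10}:  v_{1} + v_{6} + v_{9} + v_{10} = v_{4}  ⇒ sig = [4:1]

Signatures (|P|; sorted positive RHS coefficients), sorted:
    |P|=2: 15 collections, coeffs (), (), (), (1), (1), (1), (1), (1), (1,1), (1,1), (1,1,1), (1,1,1), (1,1,2), (1,1,2), (1,1,2)
    |P|=3: 6 collections, coeffs (), (1), (1), (1), (1,1), (1,1)
    |P|=4: 1 collection, coeffs (1)


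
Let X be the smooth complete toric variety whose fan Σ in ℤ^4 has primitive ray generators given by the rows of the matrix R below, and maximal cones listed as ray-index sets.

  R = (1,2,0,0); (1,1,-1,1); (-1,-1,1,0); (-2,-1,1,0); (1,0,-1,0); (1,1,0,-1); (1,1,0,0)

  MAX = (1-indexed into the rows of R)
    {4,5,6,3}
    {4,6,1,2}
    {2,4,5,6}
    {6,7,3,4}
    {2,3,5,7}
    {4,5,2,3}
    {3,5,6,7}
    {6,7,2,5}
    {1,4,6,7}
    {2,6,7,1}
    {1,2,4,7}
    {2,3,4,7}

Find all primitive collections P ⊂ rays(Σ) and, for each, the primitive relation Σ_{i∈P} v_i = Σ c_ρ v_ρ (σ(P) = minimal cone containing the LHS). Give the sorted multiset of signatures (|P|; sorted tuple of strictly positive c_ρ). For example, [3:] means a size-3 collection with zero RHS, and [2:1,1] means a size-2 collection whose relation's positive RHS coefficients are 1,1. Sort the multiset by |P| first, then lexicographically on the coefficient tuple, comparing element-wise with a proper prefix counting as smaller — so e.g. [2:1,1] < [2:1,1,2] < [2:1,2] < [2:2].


Σ has 5 primitive collections:

  P = {1,5}:  v_{1} + v_{5} = v_{2} + v_{6}  ⇒ sig = [2:1,1]
  P = {1,3}:  v_{1} + v_{3} = v_{4} + 2·v_{7}  ⇒ sig = [2:1,2]
  P = {4,5,7}:  v_{4} + v_{5} + v_{7} = 0  ⇒ sig = [3:]
  P = {2,3,6}:  v_{2} + v_{3} + v_{6} = v_{7}  ⇒ sig = [3:1]
  P = {2,4,6,7}:  v_{2} + v_{4} + v_{6} + v_{7} = v_{1}  ⇒ sig = [4:1]

so the primitive-relation signature multiset is
    [2:1,1]
    [2:1,2]
    [3:]
    [3:1]
    [4:1]


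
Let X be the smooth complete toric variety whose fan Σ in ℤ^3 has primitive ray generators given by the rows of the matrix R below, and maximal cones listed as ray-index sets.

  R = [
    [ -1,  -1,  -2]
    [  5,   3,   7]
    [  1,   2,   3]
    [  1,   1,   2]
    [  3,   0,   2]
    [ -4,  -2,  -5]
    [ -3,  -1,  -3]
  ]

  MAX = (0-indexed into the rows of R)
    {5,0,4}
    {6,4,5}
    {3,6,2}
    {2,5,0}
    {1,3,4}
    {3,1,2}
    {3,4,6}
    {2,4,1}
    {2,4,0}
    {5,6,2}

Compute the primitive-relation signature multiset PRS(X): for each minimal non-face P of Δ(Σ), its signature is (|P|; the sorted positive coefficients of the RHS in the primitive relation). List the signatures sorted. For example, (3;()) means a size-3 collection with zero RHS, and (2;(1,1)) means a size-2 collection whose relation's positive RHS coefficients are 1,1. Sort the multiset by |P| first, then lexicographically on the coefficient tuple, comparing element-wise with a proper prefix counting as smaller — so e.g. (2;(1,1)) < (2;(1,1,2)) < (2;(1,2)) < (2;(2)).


|primitive collections| = 9. Relations:

  P={0,3}:  v_{0} + v_{3} = 0  so sig = (2;())
  P={0,6}:  v_{0} + v_{6} = v_{5}  so sig = (2;(1))
  P={1,5}:  v_{1} + v_{5} = v_{3}  so sig = (2;(1))
  P={3,5}:  v_{3} + v_{5} = v_{6}  so sig = (2;(1))
  P={0,1}:  v_{0} + v_{1} = v_{2} + v_{4}  so sig = (2;(1,1))
  P={1,6}:  v_{1} + v_{6} = 2·v_{3}  so sig = (2;(2))
  P={2,4,5}:  v_{2} + v_{4} + v_{5} = 0  so sig = (3;())
  P={2,3,4}:  v_{2} + v_{3} + v_{4} = v_{1}  so sig = (3;(1))
  P={2,4,6}:  v_{2} + v_{4} + v_{6} = v_{3}  so sig = (3;(1))

Sorted signature multiset PRS(X):
{ (2;()),  (2;(1)) ×3,  (2;(1,1)),  (2;(2)),  (3;()),  (3;(1)) ×2 }


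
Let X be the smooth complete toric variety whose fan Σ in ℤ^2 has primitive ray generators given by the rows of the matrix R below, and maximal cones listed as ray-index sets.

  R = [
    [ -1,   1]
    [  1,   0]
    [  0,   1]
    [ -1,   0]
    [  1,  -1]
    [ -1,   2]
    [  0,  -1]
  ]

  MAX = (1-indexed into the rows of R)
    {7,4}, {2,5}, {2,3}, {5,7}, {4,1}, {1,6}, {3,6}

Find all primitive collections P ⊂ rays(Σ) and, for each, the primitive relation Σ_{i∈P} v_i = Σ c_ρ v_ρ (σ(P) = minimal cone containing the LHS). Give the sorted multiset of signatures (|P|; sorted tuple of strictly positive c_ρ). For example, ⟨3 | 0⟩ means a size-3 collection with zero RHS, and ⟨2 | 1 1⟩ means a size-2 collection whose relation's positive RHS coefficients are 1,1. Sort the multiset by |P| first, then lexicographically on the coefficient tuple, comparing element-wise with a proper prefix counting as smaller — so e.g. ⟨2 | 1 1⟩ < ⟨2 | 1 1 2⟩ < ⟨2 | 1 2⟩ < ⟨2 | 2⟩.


Minimal non-faces — 14 found among 7 rays, 7 max cones:

  P={1,5}:  v_{1} + v_{5} = 0 ; sig = ⟨2 | 0⟩
  P={2,4}:  v_{2} + v_{4} = 0 ; sig = ⟨2 | 0⟩
  P={3,7}:  v_{3} + v_{7} = 0 ; sig = ⟨2 | 0⟩
  P={1,2}:  v_{1} + v_{2} = v_{3} ; sig = ⟨2 | 1⟩
  P={1,3}:  v_{1} + v_{3} = v_{6} ; sig = ⟨2 | 1⟩
  P={1,7}:  v_{1} + v_{7} = v_{4} ; sig = ⟨2 | 1⟩
  P={2,7}:  v_{2} + v_{7} = v_{5} ; sig = ⟨2 | 1⟩
  P={3,4}:  v_{3} + v_{4} = v_{1} ; sig = ⟨2 | 1⟩
  P={3,5}:  v_{3} + v_{5} = v_{2} ; sig = ⟨2 | 1⟩
  P={4,5}:  v_{4} + v_{5} = v_{7} ; sig = ⟨2 | 1⟩
  P={5,6}:  v_{5} + v_{6} = v_{3} ; sig = ⟨2 | 1⟩
  P={6,7}:  v_{6} + v_{7} = v_{1} ; sig = ⟨2 | 1⟩
  P={2,6}:  v_{2} + v_{6} = 2·v_{3} ; sig = ⟨2 | 2⟩
  P={4,6}:  v_{4} + v_{6} = 2·v_{1} ; sig = ⟨2 | 2⟩

so the primitive-relation signature multiset is
    ⟨2 | 0⟩
    ⟨2 | 0⟩
    ⟨2 | 0⟩
    ⟨2 | 1⟩
    ⟨2 | 1⟩
    ⟨2 | 1⟩
    ⟨2 | 1⟩
    ⟨2 | 1⟩
    ⟨2 | 1⟩
    ⟨2 | 1⟩
    ⟨2 | 1⟩
    ⟨2 | 1⟩
    ⟨2 | 2⟩
    ⟨2 | 2⟩


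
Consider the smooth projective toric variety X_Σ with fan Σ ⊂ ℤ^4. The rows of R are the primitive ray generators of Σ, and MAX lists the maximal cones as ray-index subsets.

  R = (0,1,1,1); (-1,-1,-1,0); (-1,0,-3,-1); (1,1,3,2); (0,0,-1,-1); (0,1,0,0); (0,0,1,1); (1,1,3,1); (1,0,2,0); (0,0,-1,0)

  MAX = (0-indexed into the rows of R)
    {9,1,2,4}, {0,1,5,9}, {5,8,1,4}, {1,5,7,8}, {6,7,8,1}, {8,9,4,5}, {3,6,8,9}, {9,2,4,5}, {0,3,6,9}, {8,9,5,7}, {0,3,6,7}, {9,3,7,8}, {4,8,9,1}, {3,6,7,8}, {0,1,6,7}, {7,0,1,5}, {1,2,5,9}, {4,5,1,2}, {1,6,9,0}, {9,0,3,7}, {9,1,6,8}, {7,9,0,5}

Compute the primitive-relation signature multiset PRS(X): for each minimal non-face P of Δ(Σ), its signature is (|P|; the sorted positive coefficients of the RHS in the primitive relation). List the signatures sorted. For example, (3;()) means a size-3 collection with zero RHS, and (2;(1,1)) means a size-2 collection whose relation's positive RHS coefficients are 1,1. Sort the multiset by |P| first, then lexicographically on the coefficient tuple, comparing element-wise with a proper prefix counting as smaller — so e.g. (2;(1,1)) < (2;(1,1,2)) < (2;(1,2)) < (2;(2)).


|primitive collections| = 17. Relations:

  {4,6}:  v_{4} + v_{6} = 0  so sig = (2;())
  {0,4}:  v_{0} + v_{4} = v_{5}  so sig = (2;(1))
  {0,8}:  v_{0} + v_{8} = v_{7}  so sig = (2;(1))
  {2,7}:  v_{2} + v_{7} = v_{5}  so sig = (2;(1))
  {2,8}:  v_{2} + v_{8} = v_{4}  so sig = (2;(1))
  {5,6}:  v_{5} + v_{6} = v_{0}  so sig = (2;(1))
  {2,3}:  v_{2} + v_{3} = v_{0} + v_{9}  so sig = (2;(1,1))
  {3,4}:  v_{3} + v_{4} = v_{7} + v_{9}  so sig = (2;(1,1))
  {4,7}:  v_{4} + v_{7} = v_{5} + v_{8}  so sig = (2;(1,1))
  {2,6}:  v_{2} + v_{6} = v_{1} + v_{5} + v_{9}  so sig = (2;(1,1,1))
  {3,5}:  v_{3} + v_{5} = v_{0} + v_{7} + v_{9}  so sig = (2;(1,1,1))
  {0,2}:  v_{0} + v_{2} = v_{1} + 2·v_{5} + v_{9}  so sig = (2;(1,1,2))
  {1,3}:  v_{1} + v_{3} = 2·v_{6}  so sig = (2;(2))
  {1,7,9}:  v_{1} + v_{7} + v_{9} = v_{6}  so sig = (3;(1))
  {6,7,9}:  v_{6} + v_{7} + v_{9} = v_{3}  so sig = (3;(1))
  {1,5,8,9}:  v_{1} + v_{5} + v_{8} + v_{9} = 0  so sig = (4;())
  {1,4,5,9}:  v_{1} + v_{4} + v_{5} + v_{9} = v_{2}  so sig = (4;(1))

Sorted signature multiset PRS(X):
    (2;())
    (2;(1))
    (2;(1))
    (2;(1))
    (2;(1))
    (2;(1))
    (2;(1,1))
    (2;(1,1))
    (2;(1,1))
    (2;(1,1,1))
    (2;(1,1,1))
    (2;(1,1,2))
    (2;(2))
    (3;(1))
    (3;(1))
    (4;())
    (4;(1))


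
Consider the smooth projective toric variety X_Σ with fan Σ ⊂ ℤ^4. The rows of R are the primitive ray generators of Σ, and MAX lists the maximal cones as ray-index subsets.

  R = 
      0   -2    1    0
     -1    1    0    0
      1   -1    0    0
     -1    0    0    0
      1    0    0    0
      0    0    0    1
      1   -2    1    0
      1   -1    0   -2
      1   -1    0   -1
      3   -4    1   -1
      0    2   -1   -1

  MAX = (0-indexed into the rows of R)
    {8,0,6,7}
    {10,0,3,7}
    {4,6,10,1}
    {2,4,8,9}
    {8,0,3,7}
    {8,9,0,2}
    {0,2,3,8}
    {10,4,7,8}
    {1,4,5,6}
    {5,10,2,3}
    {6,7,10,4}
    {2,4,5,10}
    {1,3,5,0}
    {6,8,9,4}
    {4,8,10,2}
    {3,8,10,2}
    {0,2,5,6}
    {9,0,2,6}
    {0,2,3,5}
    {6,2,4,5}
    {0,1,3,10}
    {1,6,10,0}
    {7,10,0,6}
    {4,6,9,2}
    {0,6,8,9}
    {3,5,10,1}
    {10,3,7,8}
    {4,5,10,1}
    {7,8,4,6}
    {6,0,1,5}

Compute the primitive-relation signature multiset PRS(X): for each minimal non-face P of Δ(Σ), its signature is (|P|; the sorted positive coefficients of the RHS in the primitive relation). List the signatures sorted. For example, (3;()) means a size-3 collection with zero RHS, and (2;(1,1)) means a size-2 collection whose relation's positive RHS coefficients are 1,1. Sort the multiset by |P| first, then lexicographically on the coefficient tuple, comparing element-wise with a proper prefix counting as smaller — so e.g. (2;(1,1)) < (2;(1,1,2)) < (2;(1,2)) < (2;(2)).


Primitive collections (21):

  {1,2}:  v_{1} + v_{2} = 0 — sig = (2;())
  {3,4}:  v_{3} + v_{4} = 0 — sig = (2;())
  {0,4}:  v_{0} + v_{4} = v_{6} — sig = (2;(1))
  {3,6}:  v_{3} + v_{6} = v_{0} — sig = (2;(1))
  {5,7}:  v_{5} + v_{7} = v_{8} — sig = (2;(1))
  {5,8}:  v_{5} + v_{8} = v_{2} — sig = (2;(1))
  {1,8}:  v_{1} + v_{8} = v_{0} + v_{10} — sig = (2;(1,1))
  {1,9}:  v_{1} + v_{9} = v_{6} + v_{8} — sig = (2;(1,1))
  {3,9}:  v_{3} + v_{9} = v_{0} + v_{2} + v_{8} — sig = (2;(1,1,1))
  {5,9}:  v_{5} + v_{9} = 2·v_{2} + v_{6} — sig = (2;(1,2))
  {9,10}:  v_{9} + v_{10} = v_{4} + 2·v_{8} — sig = (2;(1,2))
  {7,9}:  v_{7} + v_{9} = v_{6} + 3·v_{8} — sig = (2;(1,3))
  {2,7}:  v_{2} + v_{7} = 2·v_{8} — sig = (2;(2))
  {1,7}:  v_{1} + v_{7} = 2·v_{0} + 2·v_{10} — sig = (2;(2,2))
  {0,5,10}:  v_{0} + v_{5} + v_{10} = 0 — sig = (3;())
  {0,2,10}:  v_{0} + v_{2} + v_{10} = v_{8} — sig = (3;(1))
  {0,8,10}:  v_{0} + v_{8} + v_{10} = v_{7} — sig = (3;(1))
  {2,6,8}:  v_{2} + v_{6} + v_{8} = v_{9} — sig = (3;(1))
  {5,6,10}:  v_{5} + v_{6} + v_{10} = v_{4} — sig = (3;(1))
  {2,6,10}:  v_{2} + v_{6} + v_{10} = v_{4} + v_{8} — sig = (3;(1,1))
  {6,8,10}:  v_{6} + v_{8} + v_{10} = v_{4} + v_{7} — sig = (3;(1,1))

Signatures (|P|; sorted positive RHS coefficients), sorted:
    |P|=2: 14 collections, coeffs (), (), (1), (1), (1), (1), (1,1), (1,1), (1,1,1), (1,2), (1,2), (1,3), (2), (2,2)
    |P|=3: 7 collections, coeffs (), (1), (1), (1), (1), (1,1), (1,1)


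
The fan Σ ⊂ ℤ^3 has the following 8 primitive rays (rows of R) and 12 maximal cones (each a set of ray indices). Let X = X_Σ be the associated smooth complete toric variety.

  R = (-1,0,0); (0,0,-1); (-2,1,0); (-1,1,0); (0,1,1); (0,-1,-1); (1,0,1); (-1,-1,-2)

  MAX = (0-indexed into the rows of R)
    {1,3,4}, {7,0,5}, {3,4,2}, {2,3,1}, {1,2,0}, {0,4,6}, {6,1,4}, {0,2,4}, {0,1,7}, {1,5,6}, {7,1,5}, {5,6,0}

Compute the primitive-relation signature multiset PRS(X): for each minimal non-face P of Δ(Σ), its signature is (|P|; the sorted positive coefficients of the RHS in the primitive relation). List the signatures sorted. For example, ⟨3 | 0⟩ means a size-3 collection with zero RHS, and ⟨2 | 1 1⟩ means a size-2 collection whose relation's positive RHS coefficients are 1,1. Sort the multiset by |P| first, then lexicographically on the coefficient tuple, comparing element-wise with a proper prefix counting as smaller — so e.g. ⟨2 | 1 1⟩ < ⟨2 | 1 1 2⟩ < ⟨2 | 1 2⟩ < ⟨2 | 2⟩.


Minimal non-faces — 14 found among 8 rays, 12 max cones:

  P = {4,5}:  v_{4} + v_{5} = 0 ; sig = ⟨2 | 0⟩
  P = {0,3}:  v_{0} + v_{3} = v_{2} ; sig = ⟨2 | 1⟩
  P = {3,6}:  v_{3} + v_{6} = v_{4} ; sig = ⟨2 | 1⟩
  P = {6,7}:  v_{6} + v_{7} = v_{5} ; sig = ⟨2 | 1⟩
  P = {2,6}:  v_{2} + v_{6} = v_{0} + v_{4} ; sig = ⟨2 | 1 1⟩
  P = {3,5}:  v_{3} + v_{5} = v_{0} + v_{1} ; sig = ⟨2 | 1 1⟩
  P = {4,7}:  v_{4} + v_{7} = v_{0} + v_{1} ; sig = ⟨2 | 1 1⟩
  P = {2,5}:  v_{2} + v_{5} = 2·v_{0} + v_{1} ; sig = ⟨2 | 1 2⟩
  P = {3,7}:  v_{3} + v_{7} = 2·v_{0} + 2·v_{1} ; sig = ⟨2 | 2 2⟩
  P = {2,7}:  v_{2} + v_{7} = 3·v_{0} + 2·v_{1} ; sig = ⟨2 | 2 3⟩
  P = {0,1,6}:  v_{0} + v_{1} + v_{6} = 0 ; sig = ⟨3 | 0⟩
  P = {0,1,4}:  v_{0} + v_{1} + v_{4} = v_{3} ; sig = ⟨3 | 1⟩
  P = {0,1,5}:  v_{0} + v_{1} + v_{5} = v_{7} ; sig = ⟨3 | 1⟩
  P = {1,2,4}:  v_{1} + v_{2} + v_{4} = 2·v_{3} ; sig = ⟨3 | 2⟩

so the primitive-relation signature multiset is
[⟨2 | 0⟩, ⟨2 | 1⟩, ⟨2 | 1⟩, ⟨2 | 1⟩, ⟨2 | 1 1⟩, ⟨2 | 1 1⟩, ⟨2 | 1 1⟩, ⟨2 | 1 2⟩, ⟨2 | 2 2⟩, ⟨2 | 2 3⟩, ⟨3 | 0⟩, ⟨3 | 1⟩, ⟨3 | 1⟩, ⟨3 | 2⟩]


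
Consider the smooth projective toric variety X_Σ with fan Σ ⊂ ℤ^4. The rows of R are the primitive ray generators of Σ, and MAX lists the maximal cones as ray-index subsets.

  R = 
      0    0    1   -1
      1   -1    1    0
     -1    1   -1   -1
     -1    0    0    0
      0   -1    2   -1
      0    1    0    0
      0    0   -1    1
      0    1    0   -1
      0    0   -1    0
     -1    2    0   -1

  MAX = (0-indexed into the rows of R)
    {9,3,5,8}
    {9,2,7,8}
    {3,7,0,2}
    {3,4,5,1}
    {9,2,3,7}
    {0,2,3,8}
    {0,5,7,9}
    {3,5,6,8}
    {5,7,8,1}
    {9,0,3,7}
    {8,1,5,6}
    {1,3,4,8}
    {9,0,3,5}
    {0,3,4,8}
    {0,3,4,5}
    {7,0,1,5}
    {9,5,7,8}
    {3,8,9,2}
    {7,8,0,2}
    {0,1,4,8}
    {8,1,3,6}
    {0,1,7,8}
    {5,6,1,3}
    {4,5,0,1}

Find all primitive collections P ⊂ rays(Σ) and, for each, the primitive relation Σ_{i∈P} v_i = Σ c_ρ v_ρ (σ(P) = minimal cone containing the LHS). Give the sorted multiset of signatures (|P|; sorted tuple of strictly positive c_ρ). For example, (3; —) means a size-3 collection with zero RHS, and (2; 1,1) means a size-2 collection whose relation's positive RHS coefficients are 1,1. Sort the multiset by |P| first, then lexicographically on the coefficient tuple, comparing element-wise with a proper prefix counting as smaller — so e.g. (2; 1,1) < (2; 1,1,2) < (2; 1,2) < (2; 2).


20 collections generate NE(X_Σ); each relation:

  P = {0,6}:  v_{0} + v_{6} = 0 ; sig = (2; —)
  P = {1,2}:  v_{1} + v_{2} = v_{0} + v_{8} ; sig = (2; 1,1)
  P = {1,9}:  v_{1} + v_{9} = v_{0} + v_{5} ; sig = (2; 1,1)
  P = {2,5}:  v_{2} + v_{5} = v_{8} + v_{9} ; sig = (2; 1,1)
  P = {4,6}:  v_{4} + v_{6} = v_{1} + v_{3} ; sig = (2; 1,1)
  P = {6,7}:  v_{6} + v_{7} = v_{5} + v_{8} ; sig = (2; 1,1)
  P = {2,4}:  v_{2} + v_{4} = 2·v_{0} + v_{3} + v_{8} ; sig = (2; 1,1,2)
  P = {2,6}:  v_{2} + v_{6} = v_{3} + v_{5} + 2·v_{8} ; sig = (2; 1,1,2)
  P = {4,9}:  v_{4} + v_{9} = 2·v_{0} + v_{3} + v_{5} ; sig = (2; 1,1,2)
  P = {6,9}:  v_{6} + v_{9} = v_{3} + 2·v_{5} + v_{8} ; sig = (2; 1,1,2)
  P = {4,7}:  v_{4} + v_{7} = 2·v_{0} ; sig = (2; 2)
  P = {0,1,3}:  v_{0} + v_{1} + v_{3} = v_{4} ; sig = (3; 1)
  P = {0,5,8}:  v_{0} + v_{5} + v_{8} = v_{7} ; sig = (3; 1)
  P = {1,3,7}:  v_{1} + v_{3} + v_{7} = v_{0} ; sig = (3; 1)
  P = {3,5,7}:  v_{3} + v_{5} + v_{7} = v_{9} ; sig = (3; 1)
  P = {3,7,8}:  v_{3} + v_{7} + v_{8} = v_{2} ; sig = (3; 1)
  P = {4,5,8}:  v_{4} + v_{5} + v_{8} = v_{0} ; sig = (3; 1)
  P = {0,8,9}:  v_{0} + v_{8} + v_{9} = v_{3} + 2·v_{7} ; sig = (3; 1,2)
  P = {0,2,9}:  v_{0} + v_{2} + v_{9} = 2·v_{3} + 3·v_{7} ; sig = (3; 2,3)
  P = {1,3,5,8}:  v_{1} + v_{3} + v_{5} + v_{8} = 0 ; sig = (4; —)

Sorted signature multiset PRS(X):
    |P|=2: 11 collections, coeffs (), (1,1), (1,1), (1,1), (1,1), (1,1), (1,1,2), (1,1,2), (1,1,2), (1,1,2), (2)
    |P|=3: 8 collections, coeffs (1), (1), (1), (1), (1), (1), (1,2), (2,3)
    |P|=4: 1 collection, coeffs ()


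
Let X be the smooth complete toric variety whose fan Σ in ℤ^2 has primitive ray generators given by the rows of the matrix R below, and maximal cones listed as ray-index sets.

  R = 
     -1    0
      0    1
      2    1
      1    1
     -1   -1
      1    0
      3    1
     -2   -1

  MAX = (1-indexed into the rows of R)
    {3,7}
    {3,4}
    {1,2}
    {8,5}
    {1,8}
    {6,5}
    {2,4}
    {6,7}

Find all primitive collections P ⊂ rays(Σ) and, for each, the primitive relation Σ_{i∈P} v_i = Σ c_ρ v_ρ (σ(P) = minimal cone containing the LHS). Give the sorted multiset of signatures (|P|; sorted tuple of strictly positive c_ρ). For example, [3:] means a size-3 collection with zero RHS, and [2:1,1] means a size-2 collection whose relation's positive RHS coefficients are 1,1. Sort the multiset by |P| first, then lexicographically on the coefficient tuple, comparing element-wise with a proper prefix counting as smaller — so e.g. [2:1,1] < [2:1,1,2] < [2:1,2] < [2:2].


The 20 primitive collections of Σ (r=8, n=2):

  {1,6}:  v_{1} + v_{6} = 0  ⇒ sig = [2:]
  {3,8}:  v_{3} + v_{8} = 0  ⇒ sig = [2:]
  {4,5}:  v_{4} + v_{5} = 0  ⇒ sig = [2:]
  {1,3}:  v_{1} + v_{3} = v_{4}  ⇒ sig = [2:1]
  {1,4}:  v_{1} + v_{4} = v_{2}  ⇒ sig = [2:1]
  {1,5}:  v_{1} + v_{5} = v_{8}  ⇒ sig = [2:1]
  {1,7}:  v_{1} + v_{7} = v_{3}  ⇒ sig = [2:1]
  {2,5}:  v_{2} + v_{5} = v_{1}  ⇒ sig = [2:1]
  {2,6}:  v_{2} + v_{6} = v_{4}  ⇒ sig = [2:1]
  {3,5}:  v_{3} + v_{5} = v_{6}  ⇒ sig = [2:1]
  {3,6}:  v_{3} + v_{6} = v_{7}  ⇒ sig = [2:1]
  {4,6}:  v_{4} + v_{6} = v_{3}  ⇒ sig = [2:1]
  {4,8}:  v_{4} + v_{8} = v_{1}  ⇒ sig = [2:1]
  {6,8}:  v_{6} + v_{8} = v_{5}  ⇒ sig = [2:1]
  {7,8}:  v_{7} + v_{8} = v_{6}  ⇒ sig = [2:1]
  {2,7}:  v_{2} + v_{7} = v_{3} + v_{4}  ⇒ sig = [2:1,1]
  {2,3}:  v_{2} + v_{3} = 2·v_{4}  ⇒ sig = [2:2]
  {2,8}:  v_{2} + v_{8} = 2·v_{1}  ⇒ sig = [2:2]
  {4,7}:  v_{4} + v_{7} = 2·v_{3}  ⇒ sig = [2:2]
  {5,7}:  v_{5} + v_{7} = 2·v_{6}  ⇒ sig = [2:2]

Signatures (|P|; sorted positive RHS coefficients), sorted:
{ [2:] ×3,  [2:1] ×12,  [2:1,1],  [2:2] ×4 }


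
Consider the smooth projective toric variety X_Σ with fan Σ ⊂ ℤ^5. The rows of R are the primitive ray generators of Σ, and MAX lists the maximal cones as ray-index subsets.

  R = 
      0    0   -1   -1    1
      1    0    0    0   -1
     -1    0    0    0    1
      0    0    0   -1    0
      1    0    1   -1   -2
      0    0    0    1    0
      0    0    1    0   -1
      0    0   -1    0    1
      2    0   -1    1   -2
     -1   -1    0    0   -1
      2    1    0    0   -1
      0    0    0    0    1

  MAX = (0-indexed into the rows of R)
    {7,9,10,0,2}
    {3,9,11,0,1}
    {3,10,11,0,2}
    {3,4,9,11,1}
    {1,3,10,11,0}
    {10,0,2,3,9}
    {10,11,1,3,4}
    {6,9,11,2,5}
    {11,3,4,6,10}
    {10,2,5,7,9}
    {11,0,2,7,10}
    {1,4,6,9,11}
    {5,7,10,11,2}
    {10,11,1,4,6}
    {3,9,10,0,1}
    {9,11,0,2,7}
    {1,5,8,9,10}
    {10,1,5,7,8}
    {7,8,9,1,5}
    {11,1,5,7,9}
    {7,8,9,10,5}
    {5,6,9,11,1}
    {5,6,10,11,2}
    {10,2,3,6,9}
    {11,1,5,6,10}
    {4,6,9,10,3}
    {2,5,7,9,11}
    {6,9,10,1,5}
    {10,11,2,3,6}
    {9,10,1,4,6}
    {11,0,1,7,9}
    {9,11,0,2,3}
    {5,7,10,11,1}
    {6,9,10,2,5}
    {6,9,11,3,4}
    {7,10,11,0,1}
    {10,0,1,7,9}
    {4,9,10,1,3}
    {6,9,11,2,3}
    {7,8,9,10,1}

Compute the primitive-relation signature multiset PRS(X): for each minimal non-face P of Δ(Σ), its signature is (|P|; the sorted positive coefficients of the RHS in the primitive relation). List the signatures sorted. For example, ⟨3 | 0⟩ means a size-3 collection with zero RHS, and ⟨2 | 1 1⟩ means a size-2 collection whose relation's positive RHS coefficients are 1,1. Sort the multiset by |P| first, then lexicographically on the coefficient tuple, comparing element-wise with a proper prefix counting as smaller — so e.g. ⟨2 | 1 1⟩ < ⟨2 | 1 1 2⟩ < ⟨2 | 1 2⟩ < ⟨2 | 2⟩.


Δ(Σ) — 12 vertices, 19 min non-faces:

  • {1,2}:  v_{1} + v_{2} = 0 ; sig = ⟨2 | 0⟩
  • {3,5}:  v_{3} + v_{5} = 0 ; sig = ⟨2 | 0⟩
  • {6,7}:  v_{6} + v_{7} = 0 ; sig = ⟨2 | 0⟩
  • {0,5}:  v_{0} + v_{5} = v_{7} ; sig = ⟨2 | 1⟩
  • {0,6}:  v_{0} + v_{6} = v_{3} ; sig = ⟨2 | 1⟩
  • {3,7}:  v_{3} + v_{7} = v_{0} ; sig = ⟨2 | 1⟩
  • {2,4}:  v_{2} + v_{4} = v_{3} + v_{6} ; sig = ⟨2 | 1 1⟩
  • {4,5}:  v_{4} + v_{5} = v_{1} + v_{6} ; sig = ⟨2 | 1 1⟩
  • {4,7}:  v_{4} + v_{7} = v_{1} + v_{3} ; sig = ⟨2 | 1 1⟩
  • {2,8}:  v_{2} + v_{8} = v_{5} + v_{7} + v_{9} + v_{10} ; sig = ⟨2 | 1 1 1 1⟩
  • {3,8}:  v_{3} + v_{8} = v_{1} + v_{7} + v_{9} + v_{10} ; sig = ⟨2 | 1 1 1 1⟩
  • {6,8}:  v_{6} + v_{8} = v_{1} + v_{5} + v_{9} + v_{10} ; sig = ⟨2 | 1 1 1 1⟩
  • {0,8}:  v_{0} + v_{8} = v_{1} + 2·v_{7} + v_{9} + v_{10} ; sig = ⟨2 | 1 1 1 2⟩
  • {4,8}:  v_{4} + v_{8} = 2·v_{1} + v_{9} + v_{10} ; sig = ⟨2 | 1 1 2⟩
  • {8,11}:  v_{8} + v_{11} = 2·v_{1} + v_{5} + v_{7} ; sig = ⟨2 | 1 1 2⟩
  • {0,4}:  v_{0} + v_{4} = v_{1} + 2·v_{3} ; sig = ⟨2 | 1 2⟩
  • {1,3,6}:  v_{1} + v_{3} + v_{6} = v_{4} ; sig = ⟨3 | 1⟩
  • {9,10,11}:  v_{9} + v_{10} + v_{11} = v_{1} ; sig = ⟨3 | 1⟩
  • {1,5,7,9,10}:  v_{1} + v_{5} + v_{7} + v_{9} + v_{10} = v_{8} ; sig = ⟨5 | 1⟩

Sorted signature multiset PRS(X):
    |P|=2: 16 collections, coeffs (), (), (), (1), (1), (1), (1,1), (1,1), (1,1), (1,1,1,1), (1,1,1,1), (1,1,1,1), (1,1,1,2), (1,1,2), (1,1,2), (1,2)
    |P|=3: 2 collections, coeffs (1), (1)
    |P|=5: 1 collection, coeffs (1)
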